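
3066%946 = 228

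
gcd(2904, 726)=726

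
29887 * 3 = 89661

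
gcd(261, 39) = 3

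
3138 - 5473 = -2335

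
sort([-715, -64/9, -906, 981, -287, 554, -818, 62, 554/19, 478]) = [-906, -818, -715, -287, -64/9, 554/19, 62, 478, 554, 981]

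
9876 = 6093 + 3783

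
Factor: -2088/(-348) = 2^1*3^1 = 6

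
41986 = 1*41986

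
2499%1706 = 793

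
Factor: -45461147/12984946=-1*2^(-1)*13^(-2)*41^(-1)*937^(-1)*1297^1*35051^1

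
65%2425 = 65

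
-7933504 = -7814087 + -119417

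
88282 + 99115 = 187397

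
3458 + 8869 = 12327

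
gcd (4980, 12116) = 4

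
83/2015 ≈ 0.0412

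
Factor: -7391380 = -1*2^2*5^1*19^1*53^1*367^1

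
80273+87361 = 167634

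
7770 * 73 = 567210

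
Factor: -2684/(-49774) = 2^1 * 11^1 * 41^(-1) * 61^1 * 607^(-1) = 1342/24887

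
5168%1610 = 338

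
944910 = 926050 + 18860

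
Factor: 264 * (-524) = -1 * 2^5 * 3^1 * 11^1 * 131^1 = -138336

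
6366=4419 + 1947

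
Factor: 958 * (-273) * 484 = -1 * 2^3 * 3^1 * 7^1 * 11^2 * 13^1 * 479^1 = -126582456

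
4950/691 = 7 + 113/691 ≈ 7.16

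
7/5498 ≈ 0.00127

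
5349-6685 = -1336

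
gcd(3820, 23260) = 20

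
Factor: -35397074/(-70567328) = 2^(-4) * 13^(-1) * 283^1 * 62539^1 * 169633^(-1) = 17698537/35283664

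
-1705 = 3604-5309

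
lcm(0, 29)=0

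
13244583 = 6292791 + 6951792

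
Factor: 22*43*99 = 2^1*3^2*11^2*43^1 = 93654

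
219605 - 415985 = -196380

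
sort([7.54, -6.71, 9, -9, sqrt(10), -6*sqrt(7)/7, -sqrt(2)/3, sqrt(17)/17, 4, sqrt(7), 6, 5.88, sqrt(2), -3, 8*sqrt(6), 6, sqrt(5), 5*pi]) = [-9, -6.71, -3, -6*sqrt(7)/7, -sqrt(2)/3, sqrt(17)/17, sqrt(2), sqrt(5), sqrt(7), sqrt(10), 4, 5.88, 6, 6, 7.54, 9, 5*pi, 8*sqrt(6)]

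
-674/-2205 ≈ 0.306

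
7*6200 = 43400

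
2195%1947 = 248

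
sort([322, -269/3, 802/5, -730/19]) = [-269/3, -730/19, 802/5, 322]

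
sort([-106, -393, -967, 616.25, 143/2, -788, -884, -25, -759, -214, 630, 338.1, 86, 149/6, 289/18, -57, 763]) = [-967, -884, -788, -759, -393, -214, -106, -57, -25, 289/18, 149/6, 143/2, 86, 338.1, 616.25, 630, 763]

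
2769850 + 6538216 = 9308066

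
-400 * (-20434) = 8173600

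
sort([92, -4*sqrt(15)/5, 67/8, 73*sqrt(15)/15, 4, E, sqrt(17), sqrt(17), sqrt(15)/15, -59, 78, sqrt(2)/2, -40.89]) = [-59, -40.89, -4*sqrt(15)/5, sqrt(15)/15, sqrt(2)/2, E, 4, sqrt(17), sqrt(17), 67/8, 73*sqrt(15)/15, 78, 92]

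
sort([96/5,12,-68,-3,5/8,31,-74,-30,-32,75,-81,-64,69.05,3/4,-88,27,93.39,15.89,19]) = [-88,-81,-74,-68,-64,-32,-30,-3,5/8,3/4,12,15.89,19,96/5,27,31,69.05,75,93.39]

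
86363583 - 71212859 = 15150724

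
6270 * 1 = 6270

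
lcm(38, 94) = 1786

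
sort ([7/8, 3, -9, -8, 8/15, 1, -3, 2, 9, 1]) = [-9, -8, -3, 8/15, 7/8, 1, 1, 2, 3, 9]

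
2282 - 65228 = -62946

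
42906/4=10726 + 1/2=10726.50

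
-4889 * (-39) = 190671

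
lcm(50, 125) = 250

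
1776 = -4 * (-444)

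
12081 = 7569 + 4512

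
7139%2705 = 1729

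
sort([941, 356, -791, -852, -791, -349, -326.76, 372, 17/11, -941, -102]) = [-941, -852, -791, -791, -349, -326.76, -102, 17/11, 356, 372, 941]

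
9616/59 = 162 + 58/59≈162.98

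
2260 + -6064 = -3804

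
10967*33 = 361911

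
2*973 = 1946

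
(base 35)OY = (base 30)T4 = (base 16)36A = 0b1101101010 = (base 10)874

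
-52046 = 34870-86916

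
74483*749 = 55787767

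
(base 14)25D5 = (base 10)6655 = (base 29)7QE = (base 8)14777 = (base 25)AG5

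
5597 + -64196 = -58599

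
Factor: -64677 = -1*3^1*21559^1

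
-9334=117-9451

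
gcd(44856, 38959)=1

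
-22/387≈-0.0568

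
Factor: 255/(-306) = -1 * 2^(-1) * 3^(-1) * 5^1 = -5/6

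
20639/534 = 38 + 347/534 ≈ 38.65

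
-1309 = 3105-4414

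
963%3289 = 963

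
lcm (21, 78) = 546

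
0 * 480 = 0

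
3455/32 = 107 + 31/32 ≈ 107.97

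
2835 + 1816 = 4651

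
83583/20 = 4179+3/20 = 4179.15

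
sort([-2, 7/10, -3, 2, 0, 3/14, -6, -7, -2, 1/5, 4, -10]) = [-10, -7, -6, -3, -2, -2, 0, 1/5, 3/14, 7/10, 2, 4]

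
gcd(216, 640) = 8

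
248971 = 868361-619390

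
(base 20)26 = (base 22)22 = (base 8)56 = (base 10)46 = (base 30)1g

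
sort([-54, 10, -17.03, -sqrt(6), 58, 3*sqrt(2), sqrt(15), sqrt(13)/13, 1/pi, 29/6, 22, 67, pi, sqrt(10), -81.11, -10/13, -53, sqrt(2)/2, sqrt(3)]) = [-81.11, -54, -53, -17.03, -sqrt(6), -10/13, sqrt(13)/13, 1/pi, sqrt(2)/2, sqrt(3), pi, sqrt(10), sqrt(15), 3*sqrt(2), 29/6, 10, 22, 58, 67]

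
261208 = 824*317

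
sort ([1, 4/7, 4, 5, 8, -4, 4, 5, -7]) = [-7, -4, 4/7, 1, 4, 4, 5, 5, 8]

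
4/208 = 1/52 ≈ 0.0192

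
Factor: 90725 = 5^2*19^1*191^1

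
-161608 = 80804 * (-2)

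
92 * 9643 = 887156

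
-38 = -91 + 53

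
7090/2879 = 2 + 1332/2879 ≈ 2.46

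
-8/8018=-4/4009 ≈ -0.000998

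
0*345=0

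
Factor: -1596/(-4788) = 3^(-1) = 1/3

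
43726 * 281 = 12287006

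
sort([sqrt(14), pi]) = [pi, sqrt(14)]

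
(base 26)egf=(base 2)10011010100111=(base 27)dfd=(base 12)5887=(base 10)9895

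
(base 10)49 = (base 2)110001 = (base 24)21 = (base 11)45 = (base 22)25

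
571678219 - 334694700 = 236983519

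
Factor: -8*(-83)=2^3*83^1=664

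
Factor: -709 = -1 * 709^1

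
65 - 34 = 31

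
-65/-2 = 32 + 1/2 = 32.50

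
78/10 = 39/5 = 7.80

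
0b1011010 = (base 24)3i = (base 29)33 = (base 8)132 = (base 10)90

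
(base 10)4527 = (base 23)8cj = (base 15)151c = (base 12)2753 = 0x11af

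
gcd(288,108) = 36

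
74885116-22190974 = 52694142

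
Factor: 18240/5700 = 2^4*5^(-1) = 16/5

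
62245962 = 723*86094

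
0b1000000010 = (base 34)f4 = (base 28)ia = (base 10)514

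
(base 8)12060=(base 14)1c52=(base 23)9hg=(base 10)5168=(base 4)1100300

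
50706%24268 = 2170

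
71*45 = 3195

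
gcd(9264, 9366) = 6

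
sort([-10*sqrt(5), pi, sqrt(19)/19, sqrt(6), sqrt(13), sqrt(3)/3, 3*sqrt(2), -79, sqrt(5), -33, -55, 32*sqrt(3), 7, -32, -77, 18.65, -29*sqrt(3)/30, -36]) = [-79, -77, -55, -36, -33, -32, -10*sqrt(5), -29*sqrt(3)/30, sqrt(19)/19, sqrt(3)/3, sqrt(5), sqrt(6), pi, sqrt(13), 3*sqrt(2), 7, 18.65, 32*sqrt(3)]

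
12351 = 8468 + 3883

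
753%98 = 67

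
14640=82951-68311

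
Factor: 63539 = 7^1*29^1*313^1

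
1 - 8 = -7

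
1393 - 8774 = -7381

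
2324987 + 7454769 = 9779756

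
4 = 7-3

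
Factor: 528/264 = 2^1 = 2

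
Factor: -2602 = -1*2^1*1301^1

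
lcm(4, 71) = 284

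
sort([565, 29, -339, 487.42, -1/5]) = [-339, -1/5, 29, 487.42, 565]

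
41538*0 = 0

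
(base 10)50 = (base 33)1h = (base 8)62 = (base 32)1i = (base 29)1l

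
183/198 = 61/66 ≈ 0.924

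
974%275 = 149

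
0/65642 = 0 = 0.00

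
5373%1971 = 1431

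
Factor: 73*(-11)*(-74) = 2^1*11^1*37^1*73^1 = 59422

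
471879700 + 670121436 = 1142001136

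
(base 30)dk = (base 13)257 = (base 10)410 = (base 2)110011010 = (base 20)10a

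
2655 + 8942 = 11597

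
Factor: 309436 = 2^2*77359^1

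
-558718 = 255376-814094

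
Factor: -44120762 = -1 * 2^1 * 7^1 * 23^1 * 73^1 * 1877^1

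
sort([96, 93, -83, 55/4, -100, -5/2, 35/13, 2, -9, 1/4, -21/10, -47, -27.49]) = [-100, -83, -47, -27.49, -9, -5/2, -21/10, 1/4, 2, 35/13, 55/4, 93, 96]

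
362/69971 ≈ 0.00517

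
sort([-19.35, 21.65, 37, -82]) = [-82, -19.35, 21.65, 37]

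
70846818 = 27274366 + 43572452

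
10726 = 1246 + 9480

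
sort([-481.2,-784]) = [-784,-481.2]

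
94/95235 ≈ 0.000987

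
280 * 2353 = 658840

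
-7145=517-7662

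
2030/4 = 1015/2 = 507.50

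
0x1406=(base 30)5kq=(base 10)5126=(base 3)21000212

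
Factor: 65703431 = 73^1 * 79^1 * 11393^1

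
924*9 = 8316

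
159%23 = 21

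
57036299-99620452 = -42584153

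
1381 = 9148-7767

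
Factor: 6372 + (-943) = 61^1*89^1 = 5429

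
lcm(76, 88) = 1672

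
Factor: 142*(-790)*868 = -1*2^4*5^1*7^1*31^1*71^1*79^1 = -97372240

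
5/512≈0.00977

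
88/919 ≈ 0.0958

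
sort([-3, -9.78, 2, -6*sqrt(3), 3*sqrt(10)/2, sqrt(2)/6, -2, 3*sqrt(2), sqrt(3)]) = [-6*sqrt(3), -9.78, -3, -2, sqrt(2)/6, sqrt(3), 2, 3*sqrt(2), 3*sqrt(10)/2]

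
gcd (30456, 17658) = 162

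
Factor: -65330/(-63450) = 3^(-3)*5^(-1)*139^1 = 139/135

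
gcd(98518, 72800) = 14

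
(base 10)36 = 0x24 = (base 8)44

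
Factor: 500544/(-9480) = -1*2^3*3^1*5^(-1)*11^1 = -264/5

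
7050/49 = 143+43/49 ≈ 143.88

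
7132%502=104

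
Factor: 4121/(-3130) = -1*2^(-1)*5^(-1)*13^1*313^(-1)*317^1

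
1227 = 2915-1688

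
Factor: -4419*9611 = -1*3^2*7^1*491^1*1373^1 = -42471009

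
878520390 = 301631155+576889235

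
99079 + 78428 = 177507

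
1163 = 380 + 783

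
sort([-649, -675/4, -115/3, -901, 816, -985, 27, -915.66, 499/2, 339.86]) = [-985, -915.66, -901, -649, -675/4, -115/3, 27, 499/2, 339.86, 816]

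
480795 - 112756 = 368039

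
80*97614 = 7809120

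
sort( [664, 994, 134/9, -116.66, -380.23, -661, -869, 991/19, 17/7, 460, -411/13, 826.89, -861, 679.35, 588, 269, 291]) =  [-869, -861, -661, -380.23, -116.66, -411/13, 17/7, 134/9, 991/19, 269, 291, 460, 588, 664, 679.35, 826.89, 994]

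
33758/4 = 16879/2 = 8439.50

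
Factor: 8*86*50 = 2^5*5^2*43^1 = 34400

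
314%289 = 25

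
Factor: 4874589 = 3^2*109^1*4969^1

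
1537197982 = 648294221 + 888903761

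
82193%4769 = 1120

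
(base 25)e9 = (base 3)111022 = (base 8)547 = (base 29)cb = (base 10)359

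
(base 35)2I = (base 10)88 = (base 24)3G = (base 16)58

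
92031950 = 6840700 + 85191250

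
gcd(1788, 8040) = 12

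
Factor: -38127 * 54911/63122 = -1 * 2^(-1) * 3^1 * 37^(-1) * 43^1 * 71^1 * 179^1 * 853^(-1) * 1277^1 = -2093591697/63122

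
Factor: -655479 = -1*3^3*11^1*2207^1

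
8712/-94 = -92 - 32/47 ≈ -92.68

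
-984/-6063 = 328/2021 ≈ 0.162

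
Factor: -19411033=-1*19411033^1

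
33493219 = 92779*361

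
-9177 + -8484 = -17661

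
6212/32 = 194+1/8 ≈ 194.13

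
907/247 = 3+166/247 ≈ 3.67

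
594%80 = 34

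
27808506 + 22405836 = 50214342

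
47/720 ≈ 0.0653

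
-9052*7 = -63364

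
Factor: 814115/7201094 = 2^(-1)*5^1*162823^1*3600547^(-1)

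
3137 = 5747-2610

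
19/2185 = 1/115 ≈ 0.00870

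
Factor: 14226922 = 2^1*7113461^1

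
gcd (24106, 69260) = 2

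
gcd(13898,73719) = 1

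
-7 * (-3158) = 22106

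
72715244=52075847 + 20639397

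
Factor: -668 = -1 * 2^2 * 167^1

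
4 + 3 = 7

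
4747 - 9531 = -4784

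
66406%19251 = 8653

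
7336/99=74+10/99 ≈ 74.10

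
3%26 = 3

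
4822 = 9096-4274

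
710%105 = 80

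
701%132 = 41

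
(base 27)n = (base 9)25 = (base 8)27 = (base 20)13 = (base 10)23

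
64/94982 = 32/47491 ≈ 0.000674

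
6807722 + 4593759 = 11401481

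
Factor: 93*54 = 2^1*3^4*31^1 = 5022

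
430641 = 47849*9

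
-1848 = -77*24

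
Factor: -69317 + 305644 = 7^3 * 13^1 * 53^1 = 236327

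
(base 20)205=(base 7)2230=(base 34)nn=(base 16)325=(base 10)805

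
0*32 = 0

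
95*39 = 3705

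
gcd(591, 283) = 1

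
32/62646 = 16/31323 ≈ 0.000511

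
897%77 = 50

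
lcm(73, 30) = 2190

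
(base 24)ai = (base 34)7k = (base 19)db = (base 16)102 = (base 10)258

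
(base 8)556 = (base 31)bp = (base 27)df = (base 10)366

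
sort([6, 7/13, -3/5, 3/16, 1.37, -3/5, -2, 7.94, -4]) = [-4, -2, -3/5, -3/5, 3/16, 7/13, 1.37, 6, 7.94]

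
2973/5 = 594+3/5 = 594.60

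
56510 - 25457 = 31053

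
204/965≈0.211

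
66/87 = 22/29≈0.759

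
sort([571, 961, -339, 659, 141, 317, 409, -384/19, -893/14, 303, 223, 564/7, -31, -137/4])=[-339, -893/14, -137/4, -31, -384/19, 564/7, 141, 223, 303, 317, 409, 571, 659, 961]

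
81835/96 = 852 + 43/96 ≈ 852.45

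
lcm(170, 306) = 1530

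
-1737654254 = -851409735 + -886244519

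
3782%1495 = 792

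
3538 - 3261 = 277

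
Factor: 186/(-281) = -1 * 2^1 * 3^1 * 31^1 * 281^(-1)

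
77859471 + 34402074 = 112261545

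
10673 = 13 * 821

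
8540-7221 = 1319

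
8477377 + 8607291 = 17084668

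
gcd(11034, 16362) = 18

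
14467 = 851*17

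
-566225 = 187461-753686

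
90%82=8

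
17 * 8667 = 147339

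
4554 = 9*506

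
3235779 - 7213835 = -3978056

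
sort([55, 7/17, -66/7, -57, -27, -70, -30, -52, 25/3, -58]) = [-70, -58, -57, -52, -30, -27, -66/7, 7/17, 25/3, 55]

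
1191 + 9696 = 10887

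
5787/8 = 723 + 3/8 ≈ 723.38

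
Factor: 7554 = 2^1*3^1*1259^1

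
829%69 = 1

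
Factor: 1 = 1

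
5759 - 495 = 5264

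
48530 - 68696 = -20166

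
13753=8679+5074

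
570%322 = 248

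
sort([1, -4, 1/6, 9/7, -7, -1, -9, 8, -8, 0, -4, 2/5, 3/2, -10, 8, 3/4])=[-10, -9, -8, -7, -4, -4, -1, 0, 1/6, 2/5, 3/4, 1, 9/7, 3/2, 8, 8]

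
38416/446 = 19208/223≈86.13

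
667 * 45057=30053019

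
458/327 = 1 + 131/327 ≈ 1.40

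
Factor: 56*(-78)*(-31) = 2^4*3^1*7^1*13^1*31^1 = 135408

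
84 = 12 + 72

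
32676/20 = 1633 + 4/5 = 1633.80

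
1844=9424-7580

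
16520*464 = 7665280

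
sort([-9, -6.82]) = [-9, -6.82]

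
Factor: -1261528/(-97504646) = 2^2*71^1*2221^1*2389^(-1)*20407^(-1) = 630764/48752323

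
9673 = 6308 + 3365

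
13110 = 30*437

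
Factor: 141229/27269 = 67^(-1)*347^1 = 347/67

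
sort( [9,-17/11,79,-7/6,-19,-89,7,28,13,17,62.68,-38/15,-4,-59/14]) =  [-89,-19,-59/14,-4,-38/15,-17/11,-7/6,7,9,13,17,28,62.68,79]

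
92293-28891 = 63402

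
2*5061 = 10122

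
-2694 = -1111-1583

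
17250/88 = 8625/44 ≈ 196.02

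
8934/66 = 1489/11 ≈ 135.36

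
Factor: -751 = -1 * 751^1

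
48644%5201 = 1835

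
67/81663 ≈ 0.000820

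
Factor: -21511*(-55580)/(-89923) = -1*2^2*5^1*7^3*397^1*439^1*89923^(-1) = -1195581380/89923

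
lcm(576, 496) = 17856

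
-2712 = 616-3328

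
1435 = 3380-1945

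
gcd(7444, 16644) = 4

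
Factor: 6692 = 2^2 * 7^1 * 239^1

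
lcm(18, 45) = 90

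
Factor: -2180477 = -1*13^1*167729^1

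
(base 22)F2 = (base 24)DK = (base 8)514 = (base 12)238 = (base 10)332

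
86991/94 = 925 + 41/94 ≈ 925.44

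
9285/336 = 3095/112 ≈ 27.63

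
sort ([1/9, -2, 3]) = [-2, 1/9, 3]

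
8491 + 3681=12172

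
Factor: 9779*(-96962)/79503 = -1*2^1*3^(-1)*7^1*11^1*127^1*26501^(-1)*48481^1 = -948191398/79503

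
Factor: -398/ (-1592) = 2^ (-2) = 1/4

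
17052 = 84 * 203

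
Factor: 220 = 2^2 * 5^1 * 11^1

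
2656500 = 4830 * 550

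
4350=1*4350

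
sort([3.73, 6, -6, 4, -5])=[-6, -5, 3.73, 4, 6]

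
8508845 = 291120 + 8217725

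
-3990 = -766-3224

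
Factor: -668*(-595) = 2^2*5^1*7^1*17^1*167^1 = 397460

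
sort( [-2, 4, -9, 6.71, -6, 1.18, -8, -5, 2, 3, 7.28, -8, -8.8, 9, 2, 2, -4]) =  [-9, -8.8, -8, -8, -6, -5, -4, -2, 1.18, 2, 2, 2, 3, 4, 6.71, 7.28, 9]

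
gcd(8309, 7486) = 1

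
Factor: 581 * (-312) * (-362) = 2^4 * 3^1 * 7^1 * 13^1 * 83^1 * 181^1 = 65620464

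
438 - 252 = 186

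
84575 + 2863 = 87438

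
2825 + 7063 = 9888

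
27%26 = 1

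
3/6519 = 1/2173 ≈ 0.000460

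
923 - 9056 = -8133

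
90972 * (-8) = -727776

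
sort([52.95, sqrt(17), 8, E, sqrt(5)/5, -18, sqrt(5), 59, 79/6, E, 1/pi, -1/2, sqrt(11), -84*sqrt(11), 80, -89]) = [-84*sqrt(11), -89, -18, -1/2, 1/pi, sqrt(5)/5, sqrt(5), E, E, sqrt(11), sqrt(17), 8, 79/6, 52.95, 59, 80]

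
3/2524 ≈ 0.00119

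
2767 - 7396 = -4629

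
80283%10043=9982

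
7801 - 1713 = 6088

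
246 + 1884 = 2130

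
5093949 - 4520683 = 573266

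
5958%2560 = 838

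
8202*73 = 598746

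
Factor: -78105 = -1 * 3^1 * 5^1 * 41^1 * 127^1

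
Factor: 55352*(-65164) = -1*2^5*11^2*17^1*37^1*1481^1 = -3606957728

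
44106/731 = 60 + 246/731 ≈ 60.34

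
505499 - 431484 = 74015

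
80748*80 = 6459840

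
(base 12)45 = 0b110101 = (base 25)23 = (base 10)53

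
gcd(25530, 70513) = 1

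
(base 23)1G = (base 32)17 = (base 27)1C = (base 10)39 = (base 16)27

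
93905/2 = 46952 + 1/2 = 46952.50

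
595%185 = 40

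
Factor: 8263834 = 2^1*4131917^1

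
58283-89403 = -31120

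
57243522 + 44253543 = 101497065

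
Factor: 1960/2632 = 5^1*7^1*47^(-1) = 35/47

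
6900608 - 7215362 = -314754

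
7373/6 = 1228 + 5/6 ≈ 1228.83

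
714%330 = 54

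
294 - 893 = -599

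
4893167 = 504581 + 4388586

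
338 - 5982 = -5644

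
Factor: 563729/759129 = 3^(-1)*7^(-1)*37^(-1)*577^1 = 577/777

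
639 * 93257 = 59591223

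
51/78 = 17/26 ≈ 0.654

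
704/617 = 1+87/617 ≈ 1.14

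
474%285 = 189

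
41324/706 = 58 + 188/353 ≈ 58.53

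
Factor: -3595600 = -1 * 2^4 * 5^2 * 89^1 * 101^1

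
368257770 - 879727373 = -511469603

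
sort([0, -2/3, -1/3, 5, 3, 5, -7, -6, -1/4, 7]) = [-7, -6, -2/3, -1/3, -1/4, 0, 3, 5, 5, 7]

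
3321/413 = 8 + 17/413 ≈ 8.04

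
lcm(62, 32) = 992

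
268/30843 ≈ 0.00869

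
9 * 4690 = 42210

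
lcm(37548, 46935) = 187740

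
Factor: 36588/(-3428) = -1 * 3^1 * 857^(-1) * 3049^1 = -9147/857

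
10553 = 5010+5543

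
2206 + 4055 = 6261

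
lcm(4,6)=12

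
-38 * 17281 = -656678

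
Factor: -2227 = -1*17^1*131^1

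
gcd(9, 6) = 3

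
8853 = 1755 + 7098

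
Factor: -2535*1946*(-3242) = 2^2*3^1*5^1*7^1*13^2*139^1*1621^1 = 15993142620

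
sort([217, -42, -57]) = [-57, -42, 217]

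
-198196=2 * (-99098) 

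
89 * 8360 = 744040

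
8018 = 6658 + 1360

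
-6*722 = -4332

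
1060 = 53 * 20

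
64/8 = 8 = 8.00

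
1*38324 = 38324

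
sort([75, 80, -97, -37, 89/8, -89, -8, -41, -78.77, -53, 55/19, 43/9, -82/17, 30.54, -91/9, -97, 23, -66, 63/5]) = [-97, -97, -89, -78.77, -66, -53, -41, -37, -91/9, -8, -82/17, 55/19, 43/9, 89/8, 63/5, 23, 30.54, 75, 80]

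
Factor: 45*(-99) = -1*3^4*5^1*11^1 = -4455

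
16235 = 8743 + 7492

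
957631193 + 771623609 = 1729254802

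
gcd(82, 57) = 1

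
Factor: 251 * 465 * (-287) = -1 * 3^1 * 5^1 * 7^1 * 31^1 * 41^1 * 251^1 = -33497205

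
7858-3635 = 4223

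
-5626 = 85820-91446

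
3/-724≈-0.00414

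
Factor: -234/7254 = -1*31^(-1) = -1/31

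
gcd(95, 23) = 1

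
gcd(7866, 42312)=6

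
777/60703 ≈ 0.0128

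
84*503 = 42252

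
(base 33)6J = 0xD9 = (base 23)9A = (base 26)89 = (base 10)217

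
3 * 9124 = 27372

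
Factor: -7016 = -1*2^3*877^1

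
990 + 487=1477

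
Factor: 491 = 491^1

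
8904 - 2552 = 6352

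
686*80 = 54880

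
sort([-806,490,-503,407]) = [-806,-503,407,490]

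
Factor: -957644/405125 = -1*2^2*5^(-3)*7^(-1)*17^1*463^(-1)*14083^1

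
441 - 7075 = -6634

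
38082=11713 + 26369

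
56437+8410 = 64847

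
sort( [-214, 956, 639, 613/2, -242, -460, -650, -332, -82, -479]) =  [-650, -479, -460, -332, -242, -214, -82, 613/2, 639, 956]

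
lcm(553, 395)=2765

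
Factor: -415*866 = -1*2^1*5^1*83^1*433^1 = -359390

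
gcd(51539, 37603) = 1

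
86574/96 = 901 + 13/16 ≈ 901.81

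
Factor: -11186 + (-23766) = -1*2^3*17^1*257^1 = -34952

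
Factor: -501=-1*3^1*167^1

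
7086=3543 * 2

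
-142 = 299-441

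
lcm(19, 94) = 1786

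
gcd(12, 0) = 12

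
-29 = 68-97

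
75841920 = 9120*8316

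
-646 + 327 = -319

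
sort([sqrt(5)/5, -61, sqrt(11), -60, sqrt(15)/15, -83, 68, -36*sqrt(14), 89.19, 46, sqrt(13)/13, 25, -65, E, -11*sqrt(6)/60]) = [-36*sqrt(14), -83, -65, -61, -60, -11*sqrt(6)/60, sqrt(15)/15, sqrt(13)/13, sqrt(5)/5, E, sqrt(11), 25, 46, 68, 89.19]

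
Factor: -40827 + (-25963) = -1 * 2^1 * 5^1 * 6679^1 = -66790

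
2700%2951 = 2700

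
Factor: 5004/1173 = 2^2 * 3^1 * 17^(-1) * 23^(-1) * 139^1 = 1668/391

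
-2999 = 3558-6557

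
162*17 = 2754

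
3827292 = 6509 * 588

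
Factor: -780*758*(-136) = 2^6*3^1*5^1*13^1*17^1*379^1 = 80408640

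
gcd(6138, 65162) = 62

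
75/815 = 15/163 ≈ 0.0920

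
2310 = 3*770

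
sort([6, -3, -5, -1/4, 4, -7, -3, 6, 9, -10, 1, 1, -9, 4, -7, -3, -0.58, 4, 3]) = [-10, -9, -7, -7, -5, -3, -3, -3, -0.58, -1/4, 1, 1, 3, 4, 4, 4, 6, 6, 9]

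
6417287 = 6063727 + 353560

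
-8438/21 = -401 - 17/21 ≈ -401.81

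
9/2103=3/701≈0.00428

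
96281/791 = 121 + 570/791 ≈ 121.72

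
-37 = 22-59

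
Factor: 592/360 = 2^1*3^(-2)*5^(-1)*37^1 = 74/45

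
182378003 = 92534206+89843797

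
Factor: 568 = 2^3*71^1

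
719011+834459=1553470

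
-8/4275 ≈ -0.00187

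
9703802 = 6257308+3446494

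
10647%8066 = 2581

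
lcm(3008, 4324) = 69184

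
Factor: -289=-1*17^2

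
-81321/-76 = 1070 + 1/76 ≈ 1070.01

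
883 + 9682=10565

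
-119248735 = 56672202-175920937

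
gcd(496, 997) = 1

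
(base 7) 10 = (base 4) 13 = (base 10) 7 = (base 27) 7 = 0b111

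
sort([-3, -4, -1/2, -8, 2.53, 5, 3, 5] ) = [-8, -4, -3, -1/2, 2.53, 3, 5, 5] 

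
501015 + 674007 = 1175022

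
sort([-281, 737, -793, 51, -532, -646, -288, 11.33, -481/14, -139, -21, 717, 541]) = [-793, -646, -532, -288, -281, -139, -481/14, -21, 11.33, 51, 541, 717, 737]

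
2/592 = 1/296 ≈ 0.00338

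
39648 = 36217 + 3431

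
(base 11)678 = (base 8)1453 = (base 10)811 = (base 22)1ej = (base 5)11221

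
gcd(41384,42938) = 14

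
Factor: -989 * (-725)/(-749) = -1 * 5^2 * 7^(-1) * 23^1 * 29^1 * 43^1 * 107^(-1) = -717025/749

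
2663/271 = 9 + 224/271 ≈ 9.83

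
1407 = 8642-7235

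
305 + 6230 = 6535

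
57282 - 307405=-250123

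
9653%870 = 83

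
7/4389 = 1/627≈0.00159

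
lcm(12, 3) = 12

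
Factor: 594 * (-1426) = -1 * 2^2 * 3^3 * 11^1 * 23^1 * 31^1 = -847044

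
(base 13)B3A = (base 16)774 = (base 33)1OR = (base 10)1908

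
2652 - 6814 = -4162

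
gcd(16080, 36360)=120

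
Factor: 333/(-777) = -1 * 3^1 * 7^(-1) = -3/7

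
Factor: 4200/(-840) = -1*5^1 = -5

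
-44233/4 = -11058-1/4 = -11058.25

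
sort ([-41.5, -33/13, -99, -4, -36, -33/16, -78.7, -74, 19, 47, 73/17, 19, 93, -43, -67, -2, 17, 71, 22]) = [-99, -78.7, -74, -67, -43, -41.5, -36, -4, -33/13, -33/16, -2, 73/17, 17, 19, 19, 22, 47, 71, 93]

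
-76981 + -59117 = -136098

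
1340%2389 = 1340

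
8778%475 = 228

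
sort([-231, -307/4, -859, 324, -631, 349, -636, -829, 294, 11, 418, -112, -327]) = [-859, -829, -636, -631, -327, -231, -112, -307/4, 11, 294, 324, 349, 418]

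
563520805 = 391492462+172028343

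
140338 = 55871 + 84467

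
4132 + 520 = 4652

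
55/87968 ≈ 0.000625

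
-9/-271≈0.0332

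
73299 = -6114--79413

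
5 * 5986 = 29930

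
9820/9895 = 1964/1979 ≈ 0.992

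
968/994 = 484/497 ≈ 0.974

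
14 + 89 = 103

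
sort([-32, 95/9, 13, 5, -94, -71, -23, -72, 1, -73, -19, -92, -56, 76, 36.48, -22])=[-94, -92, -73, -72, -71, -56, -32, -23, -22, -19, 1, 5, 95/9, 13, 36.48, 76]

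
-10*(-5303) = 53030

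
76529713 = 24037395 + 52492318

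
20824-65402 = -44578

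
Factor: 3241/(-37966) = -1*2^(-1)*7^1*41^(-1) = -7/82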